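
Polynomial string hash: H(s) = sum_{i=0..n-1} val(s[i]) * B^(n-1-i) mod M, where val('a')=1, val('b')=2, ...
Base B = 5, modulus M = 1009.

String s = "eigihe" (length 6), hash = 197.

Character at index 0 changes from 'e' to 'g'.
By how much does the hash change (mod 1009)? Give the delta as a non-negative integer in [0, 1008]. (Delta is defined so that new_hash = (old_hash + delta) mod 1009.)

Delta formula: (val(new) - val(old)) * B^(n-1-k) mod M
  val('g') - val('e') = 7 - 5 = 2
  B^(n-1-k) = 5^5 mod 1009 = 98
  Delta = 2 * 98 mod 1009 = 196

Answer: 196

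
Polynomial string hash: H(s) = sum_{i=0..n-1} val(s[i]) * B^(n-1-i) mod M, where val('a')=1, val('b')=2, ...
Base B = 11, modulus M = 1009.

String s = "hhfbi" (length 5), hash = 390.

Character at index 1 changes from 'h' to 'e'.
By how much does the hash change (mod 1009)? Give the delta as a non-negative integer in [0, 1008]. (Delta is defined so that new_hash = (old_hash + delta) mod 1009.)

Delta formula: (val(new) - val(old)) * B^(n-1-k) mod M
  val('e') - val('h') = 5 - 8 = -3
  B^(n-1-k) = 11^3 mod 1009 = 322
  Delta = -3 * 322 mod 1009 = 43

Answer: 43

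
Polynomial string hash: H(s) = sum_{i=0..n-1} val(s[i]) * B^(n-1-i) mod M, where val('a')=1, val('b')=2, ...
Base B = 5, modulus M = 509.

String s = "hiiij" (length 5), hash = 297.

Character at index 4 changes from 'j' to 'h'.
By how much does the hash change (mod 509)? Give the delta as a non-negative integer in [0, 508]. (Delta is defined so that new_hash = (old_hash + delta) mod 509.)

Delta formula: (val(new) - val(old)) * B^(n-1-k) mod M
  val('h') - val('j') = 8 - 10 = -2
  B^(n-1-k) = 5^0 mod 509 = 1
  Delta = -2 * 1 mod 509 = 507

Answer: 507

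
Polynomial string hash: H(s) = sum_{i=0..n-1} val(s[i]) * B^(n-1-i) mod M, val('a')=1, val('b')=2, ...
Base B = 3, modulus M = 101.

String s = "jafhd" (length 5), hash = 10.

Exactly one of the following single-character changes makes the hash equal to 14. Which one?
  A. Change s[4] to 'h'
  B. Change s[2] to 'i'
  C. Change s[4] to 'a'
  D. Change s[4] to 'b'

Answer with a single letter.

Option A: s[4]='d'->'h', delta=(8-4)*3^0 mod 101 = 4, hash=10+4 mod 101 = 14 <-- target
Option B: s[2]='f'->'i', delta=(9-6)*3^2 mod 101 = 27, hash=10+27 mod 101 = 37
Option C: s[4]='d'->'a', delta=(1-4)*3^0 mod 101 = 98, hash=10+98 mod 101 = 7
Option D: s[4]='d'->'b', delta=(2-4)*3^0 mod 101 = 99, hash=10+99 mod 101 = 8

Answer: A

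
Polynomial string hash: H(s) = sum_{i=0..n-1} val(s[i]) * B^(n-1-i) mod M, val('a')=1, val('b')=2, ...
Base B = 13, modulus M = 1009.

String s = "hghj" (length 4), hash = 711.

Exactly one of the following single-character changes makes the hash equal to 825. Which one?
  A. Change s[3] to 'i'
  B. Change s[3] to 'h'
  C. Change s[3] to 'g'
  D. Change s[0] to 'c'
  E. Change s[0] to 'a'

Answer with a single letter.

Option A: s[3]='j'->'i', delta=(9-10)*13^0 mod 1009 = 1008, hash=711+1008 mod 1009 = 710
Option B: s[3]='j'->'h', delta=(8-10)*13^0 mod 1009 = 1007, hash=711+1007 mod 1009 = 709
Option C: s[3]='j'->'g', delta=(7-10)*13^0 mod 1009 = 1006, hash=711+1006 mod 1009 = 708
Option D: s[0]='h'->'c', delta=(3-8)*13^3 mod 1009 = 114, hash=711+114 mod 1009 = 825 <-- target
Option E: s[0]='h'->'a', delta=(1-8)*13^3 mod 1009 = 765, hash=711+765 mod 1009 = 467

Answer: D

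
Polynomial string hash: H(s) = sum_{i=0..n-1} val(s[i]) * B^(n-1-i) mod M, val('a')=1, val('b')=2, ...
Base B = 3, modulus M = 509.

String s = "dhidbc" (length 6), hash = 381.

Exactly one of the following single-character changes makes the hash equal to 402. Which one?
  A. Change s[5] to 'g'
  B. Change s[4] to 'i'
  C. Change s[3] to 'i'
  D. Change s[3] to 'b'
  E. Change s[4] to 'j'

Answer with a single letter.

Answer: B

Derivation:
Option A: s[5]='c'->'g', delta=(7-3)*3^0 mod 509 = 4, hash=381+4 mod 509 = 385
Option B: s[4]='b'->'i', delta=(9-2)*3^1 mod 509 = 21, hash=381+21 mod 509 = 402 <-- target
Option C: s[3]='d'->'i', delta=(9-4)*3^2 mod 509 = 45, hash=381+45 mod 509 = 426
Option D: s[3]='d'->'b', delta=(2-4)*3^2 mod 509 = 491, hash=381+491 mod 509 = 363
Option E: s[4]='b'->'j', delta=(10-2)*3^1 mod 509 = 24, hash=381+24 mod 509 = 405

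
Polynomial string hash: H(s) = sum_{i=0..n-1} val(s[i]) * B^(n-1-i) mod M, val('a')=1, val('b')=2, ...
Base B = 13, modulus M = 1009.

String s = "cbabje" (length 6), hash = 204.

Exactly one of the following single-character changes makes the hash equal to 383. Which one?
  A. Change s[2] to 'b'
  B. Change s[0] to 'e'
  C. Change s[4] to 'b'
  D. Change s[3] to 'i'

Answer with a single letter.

Option A: s[2]='a'->'b', delta=(2-1)*13^3 mod 1009 = 179, hash=204+179 mod 1009 = 383 <-- target
Option B: s[0]='c'->'e', delta=(5-3)*13^5 mod 1009 = 971, hash=204+971 mod 1009 = 166
Option C: s[4]='j'->'b', delta=(2-10)*13^1 mod 1009 = 905, hash=204+905 mod 1009 = 100
Option D: s[3]='b'->'i', delta=(9-2)*13^2 mod 1009 = 174, hash=204+174 mod 1009 = 378

Answer: A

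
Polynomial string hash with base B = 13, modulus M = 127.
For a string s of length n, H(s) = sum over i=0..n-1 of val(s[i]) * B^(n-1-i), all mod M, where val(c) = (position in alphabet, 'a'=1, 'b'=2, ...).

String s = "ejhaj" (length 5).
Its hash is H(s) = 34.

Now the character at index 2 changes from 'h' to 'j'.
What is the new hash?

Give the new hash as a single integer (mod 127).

Answer: 118

Derivation:
val('h') = 8, val('j') = 10
Position k = 2, exponent = n-1-k = 2
B^2 mod M = 13^2 mod 127 = 42
Delta = (10 - 8) * 42 mod 127 = 84
New hash = (34 + 84) mod 127 = 118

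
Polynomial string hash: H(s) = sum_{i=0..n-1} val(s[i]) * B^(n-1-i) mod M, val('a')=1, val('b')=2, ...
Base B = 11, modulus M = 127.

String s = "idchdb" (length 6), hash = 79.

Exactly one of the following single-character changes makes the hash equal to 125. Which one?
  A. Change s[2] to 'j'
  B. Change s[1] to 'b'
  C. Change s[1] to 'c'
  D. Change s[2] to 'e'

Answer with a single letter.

Option A: s[2]='c'->'j', delta=(10-3)*11^3 mod 127 = 46, hash=79+46 mod 127 = 125 <-- target
Option B: s[1]='d'->'b', delta=(2-4)*11^4 mod 127 = 55, hash=79+55 mod 127 = 7
Option C: s[1]='d'->'c', delta=(3-4)*11^4 mod 127 = 91, hash=79+91 mod 127 = 43
Option D: s[2]='c'->'e', delta=(5-3)*11^3 mod 127 = 122, hash=79+122 mod 127 = 74

Answer: A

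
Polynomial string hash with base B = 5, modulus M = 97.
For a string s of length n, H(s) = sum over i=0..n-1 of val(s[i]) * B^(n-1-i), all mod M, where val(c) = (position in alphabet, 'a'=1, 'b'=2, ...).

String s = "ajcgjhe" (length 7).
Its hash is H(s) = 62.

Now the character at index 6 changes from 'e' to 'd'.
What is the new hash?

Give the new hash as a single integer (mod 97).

Answer: 61

Derivation:
val('e') = 5, val('d') = 4
Position k = 6, exponent = n-1-k = 0
B^0 mod M = 5^0 mod 97 = 1
Delta = (4 - 5) * 1 mod 97 = 96
New hash = (62 + 96) mod 97 = 61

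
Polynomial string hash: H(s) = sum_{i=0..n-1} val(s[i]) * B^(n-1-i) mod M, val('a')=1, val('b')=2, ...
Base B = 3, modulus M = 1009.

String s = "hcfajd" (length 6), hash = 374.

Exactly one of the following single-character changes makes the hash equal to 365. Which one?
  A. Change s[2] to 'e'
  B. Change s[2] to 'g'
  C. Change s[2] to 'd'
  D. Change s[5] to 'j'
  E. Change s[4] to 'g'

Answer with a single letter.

Option A: s[2]='f'->'e', delta=(5-6)*3^3 mod 1009 = 982, hash=374+982 mod 1009 = 347
Option B: s[2]='f'->'g', delta=(7-6)*3^3 mod 1009 = 27, hash=374+27 mod 1009 = 401
Option C: s[2]='f'->'d', delta=(4-6)*3^3 mod 1009 = 955, hash=374+955 mod 1009 = 320
Option D: s[5]='d'->'j', delta=(10-4)*3^0 mod 1009 = 6, hash=374+6 mod 1009 = 380
Option E: s[4]='j'->'g', delta=(7-10)*3^1 mod 1009 = 1000, hash=374+1000 mod 1009 = 365 <-- target

Answer: E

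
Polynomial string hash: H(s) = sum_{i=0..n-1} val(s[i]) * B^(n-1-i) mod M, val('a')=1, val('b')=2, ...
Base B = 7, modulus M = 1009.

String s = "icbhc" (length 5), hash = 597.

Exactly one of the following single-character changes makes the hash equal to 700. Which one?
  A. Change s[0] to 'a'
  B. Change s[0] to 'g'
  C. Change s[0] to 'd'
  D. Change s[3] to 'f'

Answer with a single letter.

Option A: s[0]='i'->'a', delta=(1-9)*7^4 mod 1009 = 972, hash=597+972 mod 1009 = 560
Option B: s[0]='i'->'g', delta=(7-9)*7^4 mod 1009 = 243, hash=597+243 mod 1009 = 840
Option C: s[0]='i'->'d', delta=(4-9)*7^4 mod 1009 = 103, hash=597+103 mod 1009 = 700 <-- target
Option D: s[3]='h'->'f', delta=(6-8)*7^1 mod 1009 = 995, hash=597+995 mod 1009 = 583

Answer: C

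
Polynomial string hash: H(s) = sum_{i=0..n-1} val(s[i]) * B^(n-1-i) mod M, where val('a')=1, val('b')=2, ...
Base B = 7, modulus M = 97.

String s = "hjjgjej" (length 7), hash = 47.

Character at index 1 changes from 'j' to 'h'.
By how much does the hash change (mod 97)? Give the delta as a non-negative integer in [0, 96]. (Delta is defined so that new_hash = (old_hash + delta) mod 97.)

Answer: 45

Derivation:
Delta formula: (val(new) - val(old)) * B^(n-1-k) mod M
  val('h') - val('j') = 8 - 10 = -2
  B^(n-1-k) = 7^5 mod 97 = 26
  Delta = -2 * 26 mod 97 = 45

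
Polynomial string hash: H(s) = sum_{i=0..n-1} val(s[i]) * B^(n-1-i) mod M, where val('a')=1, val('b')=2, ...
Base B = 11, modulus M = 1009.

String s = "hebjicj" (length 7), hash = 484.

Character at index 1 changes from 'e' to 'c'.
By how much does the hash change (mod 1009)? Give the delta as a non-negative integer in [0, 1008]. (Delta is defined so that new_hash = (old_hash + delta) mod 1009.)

Answer: 778

Derivation:
Delta formula: (val(new) - val(old)) * B^(n-1-k) mod M
  val('c') - val('e') = 3 - 5 = -2
  B^(n-1-k) = 11^5 mod 1009 = 620
  Delta = -2 * 620 mod 1009 = 778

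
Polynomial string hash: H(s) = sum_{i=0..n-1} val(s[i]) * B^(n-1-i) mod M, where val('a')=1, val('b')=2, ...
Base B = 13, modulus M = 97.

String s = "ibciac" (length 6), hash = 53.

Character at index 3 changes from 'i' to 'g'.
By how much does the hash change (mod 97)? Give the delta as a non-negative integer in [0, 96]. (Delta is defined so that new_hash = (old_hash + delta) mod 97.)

Delta formula: (val(new) - val(old)) * B^(n-1-k) mod M
  val('g') - val('i') = 7 - 9 = -2
  B^(n-1-k) = 13^2 mod 97 = 72
  Delta = -2 * 72 mod 97 = 50

Answer: 50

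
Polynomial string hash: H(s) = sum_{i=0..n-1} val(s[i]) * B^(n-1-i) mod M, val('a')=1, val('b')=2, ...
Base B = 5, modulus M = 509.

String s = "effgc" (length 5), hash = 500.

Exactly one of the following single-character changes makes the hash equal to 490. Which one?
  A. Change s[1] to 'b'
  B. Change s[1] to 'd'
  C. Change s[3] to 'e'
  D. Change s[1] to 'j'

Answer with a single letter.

Option A: s[1]='f'->'b', delta=(2-6)*5^3 mod 509 = 9, hash=500+9 mod 509 = 0
Option B: s[1]='f'->'d', delta=(4-6)*5^3 mod 509 = 259, hash=500+259 mod 509 = 250
Option C: s[3]='g'->'e', delta=(5-7)*5^1 mod 509 = 499, hash=500+499 mod 509 = 490 <-- target
Option D: s[1]='f'->'j', delta=(10-6)*5^3 mod 509 = 500, hash=500+500 mod 509 = 491

Answer: C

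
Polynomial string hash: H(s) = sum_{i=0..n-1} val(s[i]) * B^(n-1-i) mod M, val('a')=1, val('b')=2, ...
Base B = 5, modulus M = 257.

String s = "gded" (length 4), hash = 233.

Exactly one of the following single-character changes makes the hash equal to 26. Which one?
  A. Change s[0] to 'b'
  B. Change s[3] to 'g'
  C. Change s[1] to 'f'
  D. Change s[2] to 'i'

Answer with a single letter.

Answer: C

Derivation:
Option A: s[0]='g'->'b', delta=(2-7)*5^3 mod 257 = 146, hash=233+146 mod 257 = 122
Option B: s[3]='d'->'g', delta=(7-4)*5^0 mod 257 = 3, hash=233+3 mod 257 = 236
Option C: s[1]='d'->'f', delta=(6-4)*5^2 mod 257 = 50, hash=233+50 mod 257 = 26 <-- target
Option D: s[2]='e'->'i', delta=(9-5)*5^1 mod 257 = 20, hash=233+20 mod 257 = 253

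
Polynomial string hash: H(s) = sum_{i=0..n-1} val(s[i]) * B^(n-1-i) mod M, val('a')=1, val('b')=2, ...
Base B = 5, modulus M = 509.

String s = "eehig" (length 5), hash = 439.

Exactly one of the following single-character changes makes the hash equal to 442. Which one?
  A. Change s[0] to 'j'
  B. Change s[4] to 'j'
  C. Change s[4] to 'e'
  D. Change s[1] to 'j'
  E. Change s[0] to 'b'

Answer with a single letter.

Answer: B

Derivation:
Option A: s[0]='e'->'j', delta=(10-5)*5^4 mod 509 = 71, hash=439+71 mod 509 = 1
Option B: s[4]='g'->'j', delta=(10-7)*5^0 mod 509 = 3, hash=439+3 mod 509 = 442 <-- target
Option C: s[4]='g'->'e', delta=(5-7)*5^0 mod 509 = 507, hash=439+507 mod 509 = 437
Option D: s[1]='e'->'j', delta=(10-5)*5^3 mod 509 = 116, hash=439+116 mod 509 = 46
Option E: s[0]='e'->'b', delta=(2-5)*5^4 mod 509 = 161, hash=439+161 mod 509 = 91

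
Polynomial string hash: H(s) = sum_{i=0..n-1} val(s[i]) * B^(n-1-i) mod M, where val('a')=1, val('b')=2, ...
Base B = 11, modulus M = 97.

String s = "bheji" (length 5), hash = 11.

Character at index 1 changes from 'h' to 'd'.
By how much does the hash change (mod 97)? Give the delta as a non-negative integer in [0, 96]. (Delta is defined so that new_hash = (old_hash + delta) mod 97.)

Answer: 11

Derivation:
Delta formula: (val(new) - val(old)) * B^(n-1-k) mod M
  val('d') - val('h') = 4 - 8 = -4
  B^(n-1-k) = 11^3 mod 97 = 70
  Delta = -4 * 70 mod 97 = 11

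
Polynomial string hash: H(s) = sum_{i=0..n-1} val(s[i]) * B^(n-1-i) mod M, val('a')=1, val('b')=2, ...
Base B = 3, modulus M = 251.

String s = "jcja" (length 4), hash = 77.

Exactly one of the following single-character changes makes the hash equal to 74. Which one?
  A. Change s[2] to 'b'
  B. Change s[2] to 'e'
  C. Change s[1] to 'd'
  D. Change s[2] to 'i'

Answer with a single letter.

Answer: D

Derivation:
Option A: s[2]='j'->'b', delta=(2-10)*3^1 mod 251 = 227, hash=77+227 mod 251 = 53
Option B: s[2]='j'->'e', delta=(5-10)*3^1 mod 251 = 236, hash=77+236 mod 251 = 62
Option C: s[1]='c'->'d', delta=(4-3)*3^2 mod 251 = 9, hash=77+9 mod 251 = 86
Option D: s[2]='j'->'i', delta=(9-10)*3^1 mod 251 = 248, hash=77+248 mod 251 = 74 <-- target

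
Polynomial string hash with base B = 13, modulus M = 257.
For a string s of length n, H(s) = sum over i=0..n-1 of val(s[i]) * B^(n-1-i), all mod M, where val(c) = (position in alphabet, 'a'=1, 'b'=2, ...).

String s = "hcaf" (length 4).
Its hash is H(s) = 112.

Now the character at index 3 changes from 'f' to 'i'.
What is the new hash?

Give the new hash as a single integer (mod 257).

Answer: 115

Derivation:
val('f') = 6, val('i') = 9
Position k = 3, exponent = n-1-k = 0
B^0 mod M = 13^0 mod 257 = 1
Delta = (9 - 6) * 1 mod 257 = 3
New hash = (112 + 3) mod 257 = 115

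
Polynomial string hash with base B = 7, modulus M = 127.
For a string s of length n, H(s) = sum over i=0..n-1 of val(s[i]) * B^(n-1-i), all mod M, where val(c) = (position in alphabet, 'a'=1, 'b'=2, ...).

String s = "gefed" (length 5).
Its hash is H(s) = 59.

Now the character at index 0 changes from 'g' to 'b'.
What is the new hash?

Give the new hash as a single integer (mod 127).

Answer: 119

Derivation:
val('g') = 7, val('b') = 2
Position k = 0, exponent = n-1-k = 4
B^4 mod M = 7^4 mod 127 = 115
Delta = (2 - 7) * 115 mod 127 = 60
New hash = (59 + 60) mod 127 = 119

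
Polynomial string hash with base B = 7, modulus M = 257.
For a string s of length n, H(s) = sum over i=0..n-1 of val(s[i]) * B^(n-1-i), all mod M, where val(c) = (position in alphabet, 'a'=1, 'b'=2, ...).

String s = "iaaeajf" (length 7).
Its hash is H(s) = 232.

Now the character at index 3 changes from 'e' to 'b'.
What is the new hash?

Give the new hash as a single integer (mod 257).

val('e') = 5, val('b') = 2
Position k = 3, exponent = n-1-k = 3
B^3 mod M = 7^3 mod 257 = 86
Delta = (2 - 5) * 86 mod 257 = 256
New hash = (232 + 256) mod 257 = 231

Answer: 231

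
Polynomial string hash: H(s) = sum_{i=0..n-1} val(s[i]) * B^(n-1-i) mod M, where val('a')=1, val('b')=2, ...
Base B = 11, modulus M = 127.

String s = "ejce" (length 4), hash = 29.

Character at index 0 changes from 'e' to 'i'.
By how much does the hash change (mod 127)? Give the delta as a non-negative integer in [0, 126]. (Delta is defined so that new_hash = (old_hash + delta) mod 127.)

Answer: 117

Derivation:
Delta formula: (val(new) - val(old)) * B^(n-1-k) mod M
  val('i') - val('e') = 9 - 5 = 4
  B^(n-1-k) = 11^3 mod 127 = 61
  Delta = 4 * 61 mod 127 = 117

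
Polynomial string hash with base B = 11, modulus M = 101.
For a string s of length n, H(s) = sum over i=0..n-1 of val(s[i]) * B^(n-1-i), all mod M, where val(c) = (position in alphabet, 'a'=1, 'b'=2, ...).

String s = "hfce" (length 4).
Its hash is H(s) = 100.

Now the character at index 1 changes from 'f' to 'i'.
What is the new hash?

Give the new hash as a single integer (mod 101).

Answer: 59

Derivation:
val('f') = 6, val('i') = 9
Position k = 1, exponent = n-1-k = 2
B^2 mod M = 11^2 mod 101 = 20
Delta = (9 - 6) * 20 mod 101 = 60
New hash = (100 + 60) mod 101 = 59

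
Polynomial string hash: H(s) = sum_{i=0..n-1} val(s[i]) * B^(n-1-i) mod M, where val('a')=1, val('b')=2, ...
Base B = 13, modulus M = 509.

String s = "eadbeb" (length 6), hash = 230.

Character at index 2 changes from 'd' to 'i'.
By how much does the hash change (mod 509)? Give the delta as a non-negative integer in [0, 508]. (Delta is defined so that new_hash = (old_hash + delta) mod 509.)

Delta formula: (val(new) - val(old)) * B^(n-1-k) mod M
  val('i') - val('d') = 9 - 4 = 5
  B^(n-1-k) = 13^3 mod 509 = 161
  Delta = 5 * 161 mod 509 = 296

Answer: 296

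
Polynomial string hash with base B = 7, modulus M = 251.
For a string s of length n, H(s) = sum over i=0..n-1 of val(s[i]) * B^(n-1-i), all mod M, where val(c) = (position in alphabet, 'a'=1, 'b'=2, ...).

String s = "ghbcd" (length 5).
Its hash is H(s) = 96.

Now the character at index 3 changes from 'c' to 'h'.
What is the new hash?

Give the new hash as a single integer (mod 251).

val('c') = 3, val('h') = 8
Position k = 3, exponent = n-1-k = 1
B^1 mod M = 7^1 mod 251 = 7
Delta = (8 - 3) * 7 mod 251 = 35
New hash = (96 + 35) mod 251 = 131

Answer: 131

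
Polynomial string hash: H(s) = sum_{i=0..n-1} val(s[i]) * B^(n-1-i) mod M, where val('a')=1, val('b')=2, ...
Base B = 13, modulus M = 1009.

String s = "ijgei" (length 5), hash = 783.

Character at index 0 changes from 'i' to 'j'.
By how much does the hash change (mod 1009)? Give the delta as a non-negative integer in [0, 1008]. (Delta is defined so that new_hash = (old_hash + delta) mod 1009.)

Delta formula: (val(new) - val(old)) * B^(n-1-k) mod M
  val('j') - val('i') = 10 - 9 = 1
  B^(n-1-k) = 13^4 mod 1009 = 309
  Delta = 1 * 309 mod 1009 = 309

Answer: 309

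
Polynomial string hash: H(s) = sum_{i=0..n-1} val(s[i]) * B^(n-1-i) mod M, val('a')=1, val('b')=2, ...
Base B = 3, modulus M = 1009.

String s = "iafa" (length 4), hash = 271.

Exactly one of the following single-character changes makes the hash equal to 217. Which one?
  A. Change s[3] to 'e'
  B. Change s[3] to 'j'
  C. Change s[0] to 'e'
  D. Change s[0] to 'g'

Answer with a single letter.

Option A: s[3]='a'->'e', delta=(5-1)*3^0 mod 1009 = 4, hash=271+4 mod 1009 = 275
Option B: s[3]='a'->'j', delta=(10-1)*3^0 mod 1009 = 9, hash=271+9 mod 1009 = 280
Option C: s[0]='i'->'e', delta=(5-9)*3^3 mod 1009 = 901, hash=271+901 mod 1009 = 163
Option D: s[0]='i'->'g', delta=(7-9)*3^3 mod 1009 = 955, hash=271+955 mod 1009 = 217 <-- target

Answer: D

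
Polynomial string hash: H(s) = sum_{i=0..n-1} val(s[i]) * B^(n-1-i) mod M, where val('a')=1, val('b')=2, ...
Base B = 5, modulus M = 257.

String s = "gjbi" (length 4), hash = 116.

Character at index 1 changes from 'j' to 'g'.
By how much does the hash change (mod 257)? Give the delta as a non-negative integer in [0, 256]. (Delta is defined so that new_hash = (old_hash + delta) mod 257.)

Delta formula: (val(new) - val(old)) * B^(n-1-k) mod M
  val('g') - val('j') = 7 - 10 = -3
  B^(n-1-k) = 5^2 mod 257 = 25
  Delta = -3 * 25 mod 257 = 182

Answer: 182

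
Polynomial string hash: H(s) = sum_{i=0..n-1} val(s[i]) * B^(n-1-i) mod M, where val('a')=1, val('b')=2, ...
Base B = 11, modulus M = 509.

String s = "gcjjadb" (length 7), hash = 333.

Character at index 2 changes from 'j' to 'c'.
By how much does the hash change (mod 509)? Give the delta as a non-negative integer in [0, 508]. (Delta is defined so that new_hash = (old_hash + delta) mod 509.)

Answer: 331

Derivation:
Delta formula: (val(new) - val(old)) * B^(n-1-k) mod M
  val('c') - val('j') = 3 - 10 = -7
  B^(n-1-k) = 11^4 mod 509 = 389
  Delta = -7 * 389 mod 509 = 331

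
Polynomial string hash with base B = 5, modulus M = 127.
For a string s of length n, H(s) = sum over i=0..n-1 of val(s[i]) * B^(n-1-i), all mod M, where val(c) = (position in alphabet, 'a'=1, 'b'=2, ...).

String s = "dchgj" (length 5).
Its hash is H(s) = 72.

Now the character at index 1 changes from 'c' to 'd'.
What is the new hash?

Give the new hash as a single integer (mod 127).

Answer: 70

Derivation:
val('c') = 3, val('d') = 4
Position k = 1, exponent = n-1-k = 3
B^3 mod M = 5^3 mod 127 = 125
Delta = (4 - 3) * 125 mod 127 = 125
New hash = (72 + 125) mod 127 = 70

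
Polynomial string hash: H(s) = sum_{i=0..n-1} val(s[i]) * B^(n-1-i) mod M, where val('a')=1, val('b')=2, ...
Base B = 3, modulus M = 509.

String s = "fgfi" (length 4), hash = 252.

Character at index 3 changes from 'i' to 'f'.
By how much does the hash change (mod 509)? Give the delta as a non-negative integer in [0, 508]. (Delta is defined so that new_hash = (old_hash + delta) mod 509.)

Delta formula: (val(new) - val(old)) * B^(n-1-k) mod M
  val('f') - val('i') = 6 - 9 = -3
  B^(n-1-k) = 3^0 mod 509 = 1
  Delta = -3 * 1 mod 509 = 506

Answer: 506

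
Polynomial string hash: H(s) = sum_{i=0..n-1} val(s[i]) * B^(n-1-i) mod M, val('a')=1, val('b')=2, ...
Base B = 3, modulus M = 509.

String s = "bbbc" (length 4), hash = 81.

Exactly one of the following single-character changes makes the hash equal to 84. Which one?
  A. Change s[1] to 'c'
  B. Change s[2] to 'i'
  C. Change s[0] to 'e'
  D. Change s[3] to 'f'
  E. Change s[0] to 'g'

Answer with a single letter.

Answer: D

Derivation:
Option A: s[1]='b'->'c', delta=(3-2)*3^2 mod 509 = 9, hash=81+9 mod 509 = 90
Option B: s[2]='b'->'i', delta=(9-2)*3^1 mod 509 = 21, hash=81+21 mod 509 = 102
Option C: s[0]='b'->'e', delta=(5-2)*3^3 mod 509 = 81, hash=81+81 mod 509 = 162
Option D: s[3]='c'->'f', delta=(6-3)*3^0 mod 509 = 3, hash=81+3 mod 509 = 84 <-- target
Option E: s[0]='b'->'g', delta=(7-2)*3^3 mod 509 = 135, hash=81+135 mod 509 = 216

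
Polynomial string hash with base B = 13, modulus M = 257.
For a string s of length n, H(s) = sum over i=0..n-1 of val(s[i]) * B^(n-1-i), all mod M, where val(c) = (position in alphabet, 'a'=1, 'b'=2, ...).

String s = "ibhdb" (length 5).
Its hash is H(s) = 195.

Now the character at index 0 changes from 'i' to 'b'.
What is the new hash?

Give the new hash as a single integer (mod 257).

val('i') = 9, val('b') = 2
Position k = 0, exponent = n-1-k = 4
B^4 mod M = 13^4 mod 257 = 34
Delta = (2 - 9) * 34 mod 257 = 19
New hash = (195 + 19) mod 257 = 214

Answer: 214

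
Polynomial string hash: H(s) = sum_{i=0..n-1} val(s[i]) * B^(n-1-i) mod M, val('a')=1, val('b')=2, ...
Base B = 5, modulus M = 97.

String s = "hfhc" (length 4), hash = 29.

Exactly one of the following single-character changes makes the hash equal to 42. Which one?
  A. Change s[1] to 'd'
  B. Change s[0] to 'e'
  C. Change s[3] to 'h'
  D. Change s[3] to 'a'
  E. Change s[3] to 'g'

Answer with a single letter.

Option A: s[1]='f'->'d', delta=(4-6)*5^2 mod 97 = 47, hash=29+47 mod 97 = 76
Option B: s[0]='h'->'e', delta=(5-8)*5^3 mod 97 = 13, hash=29+13 mod 97 = 42 <-- target
Option C: s[3]='c'->'h', delta=(8-3)*5^0 mod 97 = 5, hash=29+5 mod 97 = 34
Option D: s[3]='c'->'a', delta=(1-3)*5^0 mod 97 = 95, hash=29+95 mod 97 = 27
Option E: s[3]='c'->'g', delta=(7-3)*5^0 mod 97 = 4, hash=29+4 mod 97 = 33

Answer: B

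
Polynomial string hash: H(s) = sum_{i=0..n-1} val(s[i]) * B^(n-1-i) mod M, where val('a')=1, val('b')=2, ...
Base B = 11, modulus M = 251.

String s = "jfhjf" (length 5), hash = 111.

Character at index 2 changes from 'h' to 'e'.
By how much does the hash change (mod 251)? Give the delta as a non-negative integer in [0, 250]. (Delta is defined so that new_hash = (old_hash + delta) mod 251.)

Answer: 139

Derivation:
Delta formula: (val(new) - val(old)) * B^(n-1-k) mod M
  val('e') - val('h') = 5 - 8 = -3
  B^(n-1-k) = 11^2 mod 251 = 121
  Delta = -3 * 121 mod 251 = 139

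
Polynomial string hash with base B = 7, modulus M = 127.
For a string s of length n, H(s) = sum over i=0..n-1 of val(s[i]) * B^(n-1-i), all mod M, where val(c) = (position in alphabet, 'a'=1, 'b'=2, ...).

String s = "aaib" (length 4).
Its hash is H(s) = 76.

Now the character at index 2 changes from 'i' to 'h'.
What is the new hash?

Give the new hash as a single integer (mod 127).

val('i') = 9, val('h') = 8
Position k = 2, exponent = n-1-k = 1
B^1 mod M = 7^1 mod 127 = 7
Delta = (8 - 9) * 7 mod 127 = 120
New hash = (76 + 120) mod 127 = 69

Answer: 69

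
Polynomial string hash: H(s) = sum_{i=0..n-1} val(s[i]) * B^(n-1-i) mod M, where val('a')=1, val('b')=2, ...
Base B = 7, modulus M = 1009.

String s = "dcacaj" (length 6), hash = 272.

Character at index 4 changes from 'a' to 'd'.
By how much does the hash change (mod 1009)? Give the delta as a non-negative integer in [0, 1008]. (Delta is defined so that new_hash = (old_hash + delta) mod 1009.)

Answer: 21

Derivation:
Delta formula: (val(new) - val(old)) * B^(n-1-k) mod M
  val('d') - val('a') = 4 - 1 = 3
  B^(n-1-k) = 7^1 mod 1009 = 7
  Delta = 3 * 7 mod 1009 = 21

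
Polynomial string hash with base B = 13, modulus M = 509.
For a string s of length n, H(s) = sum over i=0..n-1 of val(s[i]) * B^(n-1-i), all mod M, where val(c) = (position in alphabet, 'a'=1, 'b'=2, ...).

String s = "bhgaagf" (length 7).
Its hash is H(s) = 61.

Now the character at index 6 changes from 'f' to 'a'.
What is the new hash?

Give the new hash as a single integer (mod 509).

Answer: 56

Derivation:
val('f') = 6, val('a') = 1
Position k = 6, exponent = n-1-k = 0
B^0 mod M = 13^0 mod 509 = 1
Delta = (1 - 6) * 1 mod 509 = 504
New hash = (61 + 504) mod 509 = 56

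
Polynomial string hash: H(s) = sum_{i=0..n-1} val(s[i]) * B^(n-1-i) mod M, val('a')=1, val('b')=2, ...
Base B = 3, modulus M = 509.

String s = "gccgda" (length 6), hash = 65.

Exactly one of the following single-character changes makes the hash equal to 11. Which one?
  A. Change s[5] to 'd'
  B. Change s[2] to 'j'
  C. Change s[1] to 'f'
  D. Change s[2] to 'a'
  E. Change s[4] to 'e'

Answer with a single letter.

Option A: s[5]='a'->'d', delta=(4-1)*3^0 mod 509 = 3, hash=65+3 mod 509 = 68
Option B: s[2]='c'->'j', delta=(10-3)*3^3 mod 509 = 189, hash=65+189 mod 509 = 254
Option C: s[1]='c'->'f', delta=(6-3)*3^4 mod 509 = 243, hash=65+243 mod 509 = 308
Option D: s[2]='c'->'a', delta=(1-3)*3^3 mod 509 = 455, hash=65+455 mod 509 = 11 <-- target
Option E: s[4]='d'->'e', delta=(5-4)*3^1 mod 509 = 3, hash=65+3 mod 509 = 68

Answer: D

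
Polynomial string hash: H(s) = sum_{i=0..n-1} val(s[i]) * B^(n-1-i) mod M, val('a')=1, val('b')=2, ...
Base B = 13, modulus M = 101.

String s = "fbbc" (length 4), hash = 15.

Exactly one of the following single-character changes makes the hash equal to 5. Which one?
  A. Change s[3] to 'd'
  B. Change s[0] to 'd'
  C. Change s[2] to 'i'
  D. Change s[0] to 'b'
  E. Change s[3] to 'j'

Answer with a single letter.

Option A: s[3]='c'->'d', delta=(4-3)*13^0 mod 101 = 1, hash=15+1 mod 101 = 16
Option B: s[0]='f'->'d', delta=(4-6)*13^3 mod 101 = 50, hash=15+50 mod 101 = 65
Option C: s[2]='b'->'i', delta=(9-2)*13^1 mod 101 = 91, hash=15+91 mod 101 = 5 <-- target
Option D: s[0]='f'->'b', delta=(2-6)*13^3 mod 101 = 100, hash=15+100 mod 101 = 14
Option E: s[3]='c'->'j', delta=(10-3)*13^0 mod 101 = 7, hash=15+7 mod 101 = 22

Answer: C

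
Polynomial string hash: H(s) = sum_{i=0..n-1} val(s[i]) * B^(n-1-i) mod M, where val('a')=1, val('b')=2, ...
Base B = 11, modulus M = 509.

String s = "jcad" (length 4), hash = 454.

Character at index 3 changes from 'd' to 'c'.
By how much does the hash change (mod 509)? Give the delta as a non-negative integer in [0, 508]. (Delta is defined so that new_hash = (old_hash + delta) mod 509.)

Answer: 508

Derivation:
Delta formula: (val(new) - val(old)) * B^(n-1-k) mod M
  val('c') - val('d') = 3 - 4 = -1
  B^(n-1-k) = 11^0 mod 509 = 1
  Delta = -1 * 1 mod 509 = 508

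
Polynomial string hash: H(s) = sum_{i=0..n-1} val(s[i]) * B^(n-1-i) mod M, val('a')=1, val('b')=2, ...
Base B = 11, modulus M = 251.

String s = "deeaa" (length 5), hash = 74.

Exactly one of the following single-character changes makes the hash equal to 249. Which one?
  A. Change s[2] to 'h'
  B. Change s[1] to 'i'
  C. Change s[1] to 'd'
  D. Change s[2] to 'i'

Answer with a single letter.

Option A: s[2]='e'->'h', delta=(8-5)*11^2 mod 251 = 112, hash=74+112 mod 251 = 186
Option B: s[1]='e'->'i', delta=(9-5)*11^3 mod 251 = 53, hash=74+53 mod 251 = 127
Option C: s[1]='e'->'d', delta=(4-5)*11^3 mod 251 = 175, hash=74+175 mod 251 = 249 <-- target
Option D: s[2]='e'->'i', delta=(9-5)*11^2 mod 251 = 233, hash=74+233 mod 251 = 56

Answer: C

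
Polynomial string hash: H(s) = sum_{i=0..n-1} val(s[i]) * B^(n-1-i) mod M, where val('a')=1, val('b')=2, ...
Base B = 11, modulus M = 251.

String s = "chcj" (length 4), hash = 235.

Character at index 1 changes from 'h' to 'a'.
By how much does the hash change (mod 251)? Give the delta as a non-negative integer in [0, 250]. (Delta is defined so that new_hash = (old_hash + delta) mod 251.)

Delta formula: (val(new) - val(old)) * B^(n-1-k) mod M
  val('a') - val('h') = 1 - 8 = -7
  B^(n-1-k) = 11^2 mod 251 = 121
  Delta = -7 * 121 mod 251 = 157

Answer: 157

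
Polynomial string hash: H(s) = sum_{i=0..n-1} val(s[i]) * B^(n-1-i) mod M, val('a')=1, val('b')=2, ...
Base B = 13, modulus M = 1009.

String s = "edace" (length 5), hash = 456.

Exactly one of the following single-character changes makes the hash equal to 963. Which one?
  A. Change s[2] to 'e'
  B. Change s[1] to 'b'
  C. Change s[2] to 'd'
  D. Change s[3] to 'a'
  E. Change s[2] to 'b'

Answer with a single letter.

Answer: C

Derivation:
Option A: s[2]='a'->'e', delta=(5-1)*13^2 mod 1009 = 676, hash=456+676 mod 1009 = 123
Option B: s[1]='d'->'b', delta=(2-4)*13^3 mod 1009 = 651, hash=456+651 mod 1009 = 98
Option C: s[2]='a'->'d', delta=(4-1)*13^2 mod 1009 = 507, hash=456+507 mod 1009 = 963 <-- target
Option D: s[3]='c'->'a', delta=(1-3)*13^1 mod 1009 = 983, hash=456+983 mod 1009 = 430
Option E: s[2]='a'->'b', delta=(2-1)*13^2 mod 1009 = 169, hash=456+169 mod 1009 = 625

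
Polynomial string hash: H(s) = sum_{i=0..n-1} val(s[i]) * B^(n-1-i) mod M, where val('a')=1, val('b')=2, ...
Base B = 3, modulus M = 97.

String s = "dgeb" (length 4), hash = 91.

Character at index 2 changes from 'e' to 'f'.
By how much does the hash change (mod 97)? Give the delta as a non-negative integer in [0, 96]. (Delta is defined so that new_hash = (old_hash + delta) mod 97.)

Delta formula: (val(new) - val(old)) * B^(n-1-k) mod M
  val('f') - val('e') = 6 - 5 = 1
  B^(n-1-k) = 3^1 mod 97 = 3
  Delta = 1 * 3 mod 97 = 3

Answer: 3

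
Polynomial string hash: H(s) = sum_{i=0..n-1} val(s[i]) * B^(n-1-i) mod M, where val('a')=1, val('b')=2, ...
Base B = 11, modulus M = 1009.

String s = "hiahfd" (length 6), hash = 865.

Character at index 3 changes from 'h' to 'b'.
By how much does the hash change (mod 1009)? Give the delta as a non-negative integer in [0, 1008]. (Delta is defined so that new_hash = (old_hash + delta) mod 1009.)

Answer: 283

Derivation:
Delta formula: (val(new) - val(old)) * B^(n-1-k) mod M
  val('b') - val('h') = 2 - 8 = -6
  B^(n-1-k) = 11^2 mod 1009 = 121
  Delta = -6 * 121 mod 1009 = 283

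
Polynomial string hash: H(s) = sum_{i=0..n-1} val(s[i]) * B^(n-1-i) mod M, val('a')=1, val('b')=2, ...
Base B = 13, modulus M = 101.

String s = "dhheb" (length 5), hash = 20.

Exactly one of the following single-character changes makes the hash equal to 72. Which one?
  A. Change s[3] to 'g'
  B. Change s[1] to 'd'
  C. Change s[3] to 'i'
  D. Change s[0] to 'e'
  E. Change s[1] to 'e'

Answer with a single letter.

Option A: s[3]='e'->'g', delta=(7-5)*13^1 mod 101 = 26, hash=20+26 mod 101 = 46
Option B: s[1]='h'->'d', delta=(4-8)*13^3 mod 101 = 100, hash=20+100 mod 101 = 19
Option C: s[3]='e'->'i', delta=(9-5)*13^1 mod 101 = 52, hash=20+52 mod 101 = 72 <-- target
Option D: s[0]='d'->'e', delta=(5-4)*13^4 mod 101 = 79, hash=20+79 mod 101 = 99
Option E: s[1]='h'->'e', delta=(5-8)*13^3 mod 101 = 75, hash=20+75 mod 101 = 95

Answer: C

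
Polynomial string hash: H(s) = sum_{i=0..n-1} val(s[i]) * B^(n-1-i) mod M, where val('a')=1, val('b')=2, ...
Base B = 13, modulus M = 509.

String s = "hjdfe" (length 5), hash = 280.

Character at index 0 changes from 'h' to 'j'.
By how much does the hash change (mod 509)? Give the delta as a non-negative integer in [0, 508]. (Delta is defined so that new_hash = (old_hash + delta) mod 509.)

Delta formula: (val(new) - val(old)) * B^(n-1-k) mod M
  val('j') - val('h') = 10 - 8 = 2
  B^(n-1-k) = 13^4 mod 509 = 57
  Delta = 2 * 57 mod 509 = 114

Answer: 114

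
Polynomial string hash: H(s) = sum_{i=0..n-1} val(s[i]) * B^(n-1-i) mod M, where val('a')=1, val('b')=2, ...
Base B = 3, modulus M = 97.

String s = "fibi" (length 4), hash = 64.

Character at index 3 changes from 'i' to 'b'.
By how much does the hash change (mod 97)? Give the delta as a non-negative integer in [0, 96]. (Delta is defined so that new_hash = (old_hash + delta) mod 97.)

Answer: 90

Derivation:
Delta formula: (val(new) - val(old)) * B^(n-1-k) mod M
  val('b') - val('i') = 2 - 9 = -7
  B^(n-1-k) = 3^0 mod 97 = 1
  Delta = -7 * 1 mod 97 = 90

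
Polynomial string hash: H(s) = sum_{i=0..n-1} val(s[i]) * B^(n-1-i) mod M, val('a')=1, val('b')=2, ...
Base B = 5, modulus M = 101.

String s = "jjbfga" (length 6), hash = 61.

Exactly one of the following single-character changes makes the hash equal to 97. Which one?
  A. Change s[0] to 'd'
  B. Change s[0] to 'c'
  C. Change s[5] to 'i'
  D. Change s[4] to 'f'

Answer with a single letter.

Option A: s[0]='j'->'d', delta=(4-10)*5^5 mod 101 = 36, hash=61+36 mod 101 = 97 <-- target
Option B: s[0]='j'->'c', delta=(3-10)*5^5 mod 101 = 42, hash=61+42 mod 101 = 2
Option C: s[5]='a'->'i', delta=(9-1)*5^0 mod 101 = 8, hash=61+8 mod 101 = 69
Option D: s[4]='g'->'f', delta=(6-7)*5^1 mod 101 = 96, hash=61+96 mod 101 = 56

Answer: A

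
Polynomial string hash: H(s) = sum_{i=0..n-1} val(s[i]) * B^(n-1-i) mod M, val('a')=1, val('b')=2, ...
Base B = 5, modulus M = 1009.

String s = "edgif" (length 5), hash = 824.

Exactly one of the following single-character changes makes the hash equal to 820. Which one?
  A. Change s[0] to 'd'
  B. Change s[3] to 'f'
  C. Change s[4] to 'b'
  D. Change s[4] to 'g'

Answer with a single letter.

Option A: s[0]='e'->'d', delta=(4-5)*5^4 mod 1009 = 384, hash=824+384 mod 1009 = 199
Option B: s[3]='i'->'f', delta=(6-9)*5^1 mod 1009 = 994, hash=824+994 mod 1009 = 809
Option C: s[4]='f'->'b', delta=(2-6)*5^0 mod 1009 = 1005, hash=824+1005 mod 1009 = 820 <-- target
Option D: s[4]='f'->'g', delta=(7-6)*5^0 mod 1009 = 1, hash=824+1 mod 1009 = 825

Answer: C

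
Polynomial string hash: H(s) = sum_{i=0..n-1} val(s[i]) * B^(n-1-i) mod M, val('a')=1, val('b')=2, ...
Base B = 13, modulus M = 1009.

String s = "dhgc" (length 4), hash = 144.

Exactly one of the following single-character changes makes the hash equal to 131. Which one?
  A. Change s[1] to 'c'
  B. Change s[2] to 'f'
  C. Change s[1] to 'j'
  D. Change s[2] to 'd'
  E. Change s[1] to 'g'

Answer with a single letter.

Option A: s[1]='h'->'c', delta=(3-8)*13^2 mod 1009 = 164, hash=144+164 mod 1009 = 308
Option B: s[2]='g'->'f', delta=(6-7)*13^1 mod 1009 = 996, hash=144+996 mod 1009 = 131 <-- target
Option C: s[1]='h'->'j', delta=(10-8)*13^2 mod 1009 = 338, hash=144+338 mod 1009 = 482
Option D: s[2]='g'->'d', delta=(4-7)*13^1 mod 1009 = 970, hash=144+970 mod 1009 = 105
Option E: s[1]='h'->'g', delta=(7-8)*13^2 mod 1009 = 840, hash=144+840 mod 1009 = 984

Answer: B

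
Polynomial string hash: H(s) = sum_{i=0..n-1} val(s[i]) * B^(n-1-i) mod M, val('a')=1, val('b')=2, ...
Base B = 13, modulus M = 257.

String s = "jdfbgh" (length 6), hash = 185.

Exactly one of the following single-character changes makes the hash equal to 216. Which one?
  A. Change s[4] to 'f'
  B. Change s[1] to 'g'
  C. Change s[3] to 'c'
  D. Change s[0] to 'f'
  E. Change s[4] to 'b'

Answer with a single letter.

Answer: D

Derivation:
Option A: s[4]='g'->'f', delta=(6-7)*13^1 mod 257 = 244, hash=185+244 mod 257 = 172
Option B: s[1]='d'->'g', delta=(7-4)*13^4 mod 257 = 102, hash=185+102 mod 257 = 30
Option C: s[3]='b'->'c', delta=(3-2)*13^2 mod 257 = 169, hash=185+169 mod 257 = 97
Option D: s[0]='j'->'f', delta=(6-10)*13^5 mod 257 = 31, hash=185+31 mod 257 = 216 <-- target
Option E: s[4]='g'->'b', delta=(2-7)*13^1 mod 257 = 192, hash=185+192 mod 257 = 120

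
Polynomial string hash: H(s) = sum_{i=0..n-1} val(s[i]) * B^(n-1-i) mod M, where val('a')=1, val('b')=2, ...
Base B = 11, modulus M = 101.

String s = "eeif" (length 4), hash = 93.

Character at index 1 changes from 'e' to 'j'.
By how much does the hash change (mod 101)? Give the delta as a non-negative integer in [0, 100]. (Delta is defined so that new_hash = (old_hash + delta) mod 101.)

Delta formula: (val(new) - val(old)) * B^(n-1-k) mod M
  val('j') - val('e') = 10 - 5 = 5
  B^(n-1-k) = 11^2 mod 101 = 20
  Delta = 5 * 20 mod 101 = 100

Answer: 100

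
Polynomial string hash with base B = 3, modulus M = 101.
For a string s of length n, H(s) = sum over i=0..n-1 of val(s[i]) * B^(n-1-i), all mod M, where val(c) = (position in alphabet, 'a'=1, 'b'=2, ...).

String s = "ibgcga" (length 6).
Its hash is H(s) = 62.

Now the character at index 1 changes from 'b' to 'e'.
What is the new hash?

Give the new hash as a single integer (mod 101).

val('b') = 2, val('e') = 5
Position k = 1, exponent = n-1-k = 4
B^4 mod M = 3^4 mod 101 = 81
Delta = (5 - 2) * 81 mod 101 = 41
New hash = (62 + 41) mod 101 = 2

Answer: 2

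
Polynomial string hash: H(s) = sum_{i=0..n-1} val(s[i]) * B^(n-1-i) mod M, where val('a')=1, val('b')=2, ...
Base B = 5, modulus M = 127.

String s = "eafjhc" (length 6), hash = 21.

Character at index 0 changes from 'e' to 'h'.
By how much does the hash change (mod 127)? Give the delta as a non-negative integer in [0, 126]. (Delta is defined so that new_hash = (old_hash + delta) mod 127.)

Answer: 104

Derivation:
Delta formula: (val(new) - val(old)) * B^(n-1-k) mod M
  val('h') - val('e') = 8 - 5 = 3
  B^(n-1-k) = 5^5 mod 127 = 77
  Delta = 3 * 77 mod 127 = 104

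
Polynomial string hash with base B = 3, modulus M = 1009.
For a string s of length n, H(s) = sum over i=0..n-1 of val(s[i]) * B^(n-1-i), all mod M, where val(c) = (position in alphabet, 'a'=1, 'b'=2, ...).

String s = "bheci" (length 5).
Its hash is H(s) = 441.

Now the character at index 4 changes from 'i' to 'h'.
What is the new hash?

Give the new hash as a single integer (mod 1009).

Answer: 440

Derivation:
val('i') = 9, val('h') = 8
Position k = 4, exponent = n-1-k = 0
B^0 mod M = 3^0 mod 1009 = 1
Delta = (8 - 9) * 1 mod 1009 = 1008
New hash = (441 + 1008) mod 1009 = 440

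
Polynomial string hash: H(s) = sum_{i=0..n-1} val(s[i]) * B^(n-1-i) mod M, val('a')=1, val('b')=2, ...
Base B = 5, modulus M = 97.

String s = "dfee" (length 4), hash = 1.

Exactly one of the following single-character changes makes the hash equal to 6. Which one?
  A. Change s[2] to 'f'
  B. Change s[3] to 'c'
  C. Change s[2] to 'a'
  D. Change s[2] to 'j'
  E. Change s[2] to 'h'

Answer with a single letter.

Answer: A

Derivation:
Option A: s[2]='e'->'f', delta=(6-5)*5^1 mod 97 = 5, hash=1+5 mod 97 = 6 <-- target
Option B: s[3]='e'->'c', delta=(3-5)*5^0 mod 97 = 95, hash=1+95 mod 97 = 96
Option C: s[2]='e'->'a', delta=(1-5)*5^1 mod 97 = 77, hash=1+77 mod 97 = 78
Option D: s[2]='e'->'j', delta=(10-5)*5^1 mod 97 = 25, hash=1+25 mod 97 = 26
Option E: s[2]='e'->'h', delta=(8-5)*5^1 mod 97 = 15, hash=1+15 mod 97 = 16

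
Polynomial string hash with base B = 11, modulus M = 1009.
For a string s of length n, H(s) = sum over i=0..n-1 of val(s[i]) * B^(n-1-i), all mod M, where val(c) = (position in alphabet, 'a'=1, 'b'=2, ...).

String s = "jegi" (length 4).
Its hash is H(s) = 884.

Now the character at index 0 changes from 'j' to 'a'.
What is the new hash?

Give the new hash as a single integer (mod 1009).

Answer: 4

Derivation:
val('j') = 10, val('a') = 1
Position k = 0, exponent = n-1-k = 3
B^3 mod M = 11^3 mod 1009 = 322
Delta = (1 - 10) * 322 mod 1009 = 129
New hash = (884 + 129) mod 1009 = 4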